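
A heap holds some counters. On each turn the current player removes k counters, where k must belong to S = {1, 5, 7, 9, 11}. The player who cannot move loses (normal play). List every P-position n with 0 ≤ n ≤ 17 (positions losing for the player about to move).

n :  0  1  2  3  4  5  6  7  8  9 10 11 12 13 14 15 16 17
G :  0  1  0  1  0  1  0  1  0  1  0  1  0  1  0  1  0  1
P-positions are exactly the n with G(n) = 0.

0, 2, 4, 6, 8, 10, 12, 14, 16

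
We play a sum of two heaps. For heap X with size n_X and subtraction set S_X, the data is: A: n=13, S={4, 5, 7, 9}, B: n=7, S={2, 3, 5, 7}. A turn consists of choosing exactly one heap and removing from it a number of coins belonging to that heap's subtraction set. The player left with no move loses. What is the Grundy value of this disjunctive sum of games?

3

Heap A, S = {4, 5, 7, 9}:
n :  0  1  2  3  4  5  6  7  8  9 10 11 12 13
G :  0  0  0  0  1  1  1  1  2  2  2  2  3  0
G_A(13) = 0.
Heap B, S = {2, 3, 5, 7}:
G(0) = 0
G(1) = mex{} = 0
G(2) = mex{0} = 1
G(3) = mex{0,0} = 1
G(4) = mex{1,0} = 2
G(5) = mex{1,1,0} = 2
G(6) = mex{2,1,0} = 3
G(7) = mex{2,2,1,0} = 3
G_B(7) = 3.
Combined Grundy value = 0 ⊕ 3 = 3.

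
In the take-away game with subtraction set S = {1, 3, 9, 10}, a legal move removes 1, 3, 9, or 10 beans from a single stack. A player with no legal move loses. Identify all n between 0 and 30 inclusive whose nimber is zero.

0, 2, 4, 6, 8, 19, 21, 23, 25, 27

n :  0  1  2  3  4  5  6  7  8  9 10 11 12 13 14 15 16 17 18 19 20 21 22 23 24 25 26 27 28 29 30
G :  0  1  0  1  0  1  0  1  0  1  2  3  2  3  2  3  2  3  2  0  1  0  1  0  1  0  1  0  1  2  3
P-positions are exactly the n with G(n) = 0.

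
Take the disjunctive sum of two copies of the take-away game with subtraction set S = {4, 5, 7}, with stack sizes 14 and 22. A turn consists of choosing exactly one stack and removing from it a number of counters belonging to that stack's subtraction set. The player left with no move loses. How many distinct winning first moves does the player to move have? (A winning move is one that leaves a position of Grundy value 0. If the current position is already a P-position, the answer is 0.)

0

All stacks use S = {4, 5, 7}:
G(0) = 0
G(1) = mex{} = 0
G(2) = mex{} = 0
G(3) = mex{} = 0
G(4) = mex{0} = 1
G(5) = mex{0,0} = 1
G(6) = mex{0,0} = 1
G(7) = mex{0,0,0} = 1
G(8) = mex{1,0,0} = 2
G(9) = mex{1,1,0} = 2
G(10) = mex{1,1,0} = 2
G(11) = mex{1,1,1} = 0
G(12) = mex{2,1,1} = 0
G(13) = mex{2,2,1} = 0
G(14) = mex{2,2,1} = 0
G(15) = mex{0,2,2} = 1
G(16) = mex{0,0,2} = 1
G(17) = mex{0,0,2} = 1
G(18) = mex{0,0,0} = 1
G(19) = mex{1,0,0} = 2
G(20) = mex{1,1,0} = 2
G(21) = mex{1,1,0} = 2
G(22) = mex{1,1,1} = 0
Stack A: G(14) = 0.
Stack B: G(22) = 0.
Combined Grundy value = 0 ⊕ 0 = 0.
A winning move leaves total XOR = 0, i.e. changes one component's Grundy value g to g ⊕ X where X is the current total.
Stack A: target g' = 0⊕0 = 0, but every legal move changes the Grundy value (mex property), so 0 moves.
Stack B: target g' = 0⊕0 = 0, but every legal move changes the Grundy value (mex property), so 0 moves.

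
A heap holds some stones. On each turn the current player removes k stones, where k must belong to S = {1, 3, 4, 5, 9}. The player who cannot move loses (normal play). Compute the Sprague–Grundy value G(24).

0

n :  0  1  2  3  4  5  6  7  8  9 10 11 12 13 14 15 16 17 18 19 20 21 22 23 24
G :  0  1  0  1  2  3  2  3  0  1  0  1  2  3  2  3  0  1  0  1  2  3  2  3  0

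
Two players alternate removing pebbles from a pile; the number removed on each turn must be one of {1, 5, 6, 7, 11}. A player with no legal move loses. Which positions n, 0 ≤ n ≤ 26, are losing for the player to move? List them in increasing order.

0, 2, 4, 12, 14, 16, 24, 26

G(0) = 0
G(1) = mex{0} = 1
G(2) = mex{1} = 0
G(3) = mex{0} = 1
G(4) = mex{1} = 0
G(5) = mex{0,0} = 1
G(6) = mex{1,1,0} = 2
G(7) = mex{2,0,1,0} = 3
G(8) = mex{3,1,0,1} = 2
G(9) = mex{2,0,1,0} = 3
G(10) = mex{3,1,0,1} = 2
G(11) = mex{2,2,1,0,0} = 3
G(12) = mex{3,3,2,1,1} = 0
G(13) = mex{0,2,3,2,0} = 1
G(14) = mex{1,3,2,3,1} = 0
G(15) = mex{0,2,3,2,0} = 1
G(16) = mex{1,3,2,3,1} = 0
G(17) = mex{0,0,3,2,2} = 1
G(18) = mex{1,1,0,3,3} = 2
G(19) = mex{2,0,1,0,2} = 3
G(20) = mex{3,1,0,1,3} = 2
G(21) = mex{2,0,1,0,2} = 3
G(22) = mex{3,1,0,1,3} = 2
G(23) = mex{2,2,1,0,0} = 3
G(24) = mex{3,3,2,1,1} = 0
G(25) = mex{0,2,3,2,0} = 1
G(26) = mex{1,3,2,3,1} = 0
P-positions are exactly the n with G(n) = 0.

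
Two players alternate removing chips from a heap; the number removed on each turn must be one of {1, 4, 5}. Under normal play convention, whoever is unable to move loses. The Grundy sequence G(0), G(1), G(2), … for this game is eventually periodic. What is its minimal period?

8

G(0) = 0
G(1) = mex{0} = 1
G(2) = mex{1} = 0
G(3) = mex{0} = 1
G(4) = mex{1,0} = 2
G(5) = mex{2,1,0} = 3
G(6) = mex{3,0,1} = 2
G(7) = mex{2,1,0} = 3
G(8) = mex{3,2,1} = 0
G(9) = mex{0,3,2} = 1
G(10) = mex{1,2,3} = 0
G(11) = mex{0,3,2} = 1
G(12) = mex{1,0,3} = 2
G(13) = mex{2,1,0} = 3
G(14) = mex{3,0,1} = 2
G(15) = mex{2,1,0} = 3
G(16) = mex{3,2,1} = 0
G(17) = mex{0,3,2} = 1
G(n+8) = G(n) holds for n = 0,…,4 (a full window of length max(S) = 5), so the sequence is purely periodic with period 8.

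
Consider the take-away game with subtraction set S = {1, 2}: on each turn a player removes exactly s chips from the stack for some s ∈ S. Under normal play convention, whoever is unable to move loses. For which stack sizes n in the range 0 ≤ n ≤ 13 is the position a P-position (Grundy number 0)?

0, 3, 6, 9, 12

n :  0  1  2  3  4  5  6  7  8  9 10 11 12 13
G :  0  1  2  0  1  2  0  1  2  0  1  2  0  1
P-positions are exactly the n with G(n) = 0.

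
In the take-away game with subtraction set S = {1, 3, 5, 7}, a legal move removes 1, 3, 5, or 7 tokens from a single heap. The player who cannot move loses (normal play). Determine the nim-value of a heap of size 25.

n :  0  1  2  3  4  5  6  7  8  9 10 11 12 13 14 15 16 17 18 19 20 21 22 23 24 25
G :  0  1  0  1  0  1  0  1  0  1  0  1  0  1  0  1  0  1  0  1  0  1  0  1  0  1

1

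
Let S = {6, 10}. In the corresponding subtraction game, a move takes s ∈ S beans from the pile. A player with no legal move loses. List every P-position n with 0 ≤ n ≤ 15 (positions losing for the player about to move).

n :  0  1  2  3  4  5  6  7  8  9 10 11 12 13 14 15
G :  0  0  0  0  0  0  1  1  1  1  1  1  2  2  2  2
P-positions are exactly the n with G(n) = 0.

0, 1, 2, 3, 4, 5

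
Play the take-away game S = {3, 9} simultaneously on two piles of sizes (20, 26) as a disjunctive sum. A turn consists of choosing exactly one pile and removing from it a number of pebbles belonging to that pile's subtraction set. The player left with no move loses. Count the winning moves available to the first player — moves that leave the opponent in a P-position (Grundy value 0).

All piles use S = {3, 9}:
n :  0  1  2  3  4  5  6  7  8  9 10 11 12 13 14 15 16 17 18 19 20 21 22 23 24 25 26
G :  0  0  0  1  1  1  0  0  0  1  1  1  0  0  0  1  1  1  0  0  0  1  1  1  0  0  0
Pile A: G(20) = 0.
Pile B: G(26) = 0.
Combined Grundy value = 0 ⊕ 0 = 0.
A winning move leaves total XOR = 0, i.e. changes one component's Grundy value g to g ⊕ X where X is the current total.
Pile A: target g' = 0⊕0 = 0, but every legal move changes the Grundy value (mex property), so 0 moves.
Pile B: target g' = 0⊕0 = 0, but every legal move changes the Grundy value (mex property), so 0 moves.

0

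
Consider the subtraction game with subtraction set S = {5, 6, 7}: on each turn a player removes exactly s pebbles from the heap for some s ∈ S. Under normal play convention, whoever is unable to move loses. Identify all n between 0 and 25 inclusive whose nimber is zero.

G(0) = 0
G(1) = mex{} = 0
G(2) = mex{} = 0
G(3) = mex{} = 0
G(4) = mex{} = 0
G(5) = mex{0} = 1
G(6) = mex{0,0} = 1
G(7) = mex{0,0,0} = 1
G(8) = mex{0,0,0} = 1
G(9) = mex{0,0,0} = 1
G(10) = mex{1,0,0} = 2
G(11) = mex{1,1,0} = 2
G(12) = mex{1,1,1} = 0
G(13) = mex{1,1,1} = 0
G(14) = mex{1,1,1} = 0
G(15) = mex{2,1,1} = 0
G(16) = mex{2,2,1} = 0
G(17) = mex{0,2,2} = 1
G(18) = mex{0,0,2} = 1
G(19) = mex{0,0,0} = 1
G(20) = mex{0,0,0} = 1
G(21) = mex{0,0,0} = 1
G(22) = mex{1,0,0} = 2
G(23) = mex{1,1,0} = 2
G(24) = mex{1,1,1} = 0
G(25) = mex{1,1,1} = 0
P-positions are exactly the n with G(n) = 0.

0, 1, 2, 3, 4, 12, 13, 14, 15, 16, 24, 25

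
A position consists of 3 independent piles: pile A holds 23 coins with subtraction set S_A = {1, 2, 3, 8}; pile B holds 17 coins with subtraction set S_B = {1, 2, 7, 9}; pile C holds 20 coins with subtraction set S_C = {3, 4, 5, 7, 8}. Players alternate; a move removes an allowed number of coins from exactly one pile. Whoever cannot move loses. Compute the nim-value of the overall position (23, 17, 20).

2

Pile A, S = {1, 2, 3, 8}:
n :  0  1  2  3  4  5  6  7  8  9 10 11 12 13 14 15 16 17 18 19 20 21 22 23
G :  0  1  2  3  0  1  2  3  4  0  1  2  3  0  1  2  3  4  0  1  2  3  0  1
G_A(23) = 1.
Pile B, S = {1, 2, 7, 9}:
n :  0  1  2  3  4  5  6  7  8  9 10 11 12 13 14 15 16 17
G :  0  1  2  0  1  2  0  1  2  3  4  0  1  2  0  1  2  0
G_B(17) = 0.
Pile C, S = {3, 4, 5, 7, 8}:
G(0) = 0
G(1) = mex{} = 0
G(2) = mex{} = 0
G(3) = mex{0} = 1
G(4) = mex{0,0} = 1
G(5) = mex{0,0,0} = 1
G(6) = mex{1,0,0} = 2
G(7) = mex{1,1,0,0} = 2
G(8) = mex{1,1,1,0,0} = 2
G(9) = mex{2,1,1,0,0} = 3
G(10) = mex{2,2,1,1,0} = 3
G(11) = mex{2,2,2,1,1} = 0
G(12) = mex{3,2,2,1,1} = 0
G(13) = mex{3,3,2,2,1} = 0
G(14) = mex{0,3,3,2,2} = 1
G(15) = mex{0,0,3,2,2} = 1
G(16) = mex{0,0,0,3,2} = 1
G(17) = mex{1,0,0,3,3} = 2
G(18) = mex{1,1,0,0,3} = 2
G(19) = mex{1,1,1,0,0} = 2
G(20) = mex{2,1,1,0,0} = 3
G_C(20) = 3.
Combined Grundy value = 1 ⊕ 0 ⊕ 3 = 2.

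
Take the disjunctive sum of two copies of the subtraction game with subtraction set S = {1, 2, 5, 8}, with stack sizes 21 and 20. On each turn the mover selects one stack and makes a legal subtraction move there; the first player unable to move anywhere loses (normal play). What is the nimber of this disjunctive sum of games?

All stacks use S = {1, 2, 5, 8}:
G(0) = 0
G(1) = mex{0} = 1
G(2) = mex{1,0} = 2
G(3) = mex{2,1} = 0
G(4) = mex{0,2} = 1
G(5) = mex{1,0,0} = 2
G(6) = mex{2,1,1} = 0
G(7) = mex{0,2,2} = 1
G(8) = mex{1,0,0,0} = 2
G(9) = mex{2,1,1,1} = 0
G(10) = mex{0,2,2,2} = 1
G(11) = mex{1,0,0,0} = 2
G(12) = mex{2,1,1,1} = 0
G(13) = mex{0,2,2,2} = 1
G(14) = mex{1,0,0,0} = 2
G(15) = mex{2,1,1,1} = 0
G(16) = mex{0,2,2,2} = 1
G(17) = mex{1,0,0,0} = 2
G(18) = mex{2,1,1,1} = 0
G(19) = mex{0,2,2,2} = 1
G(20) = mex{1,0,0,0} = 2
G(21) = mex{2,1,1,1} = 0
Stack A: G(21) = 0.
Stack B: G(20) = 2.
Combined Grundy value = 0 ⊕ 2 = 2.

2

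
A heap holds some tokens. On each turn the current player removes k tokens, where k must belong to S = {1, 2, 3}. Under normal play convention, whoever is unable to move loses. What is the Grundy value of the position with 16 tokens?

0

n :  0  1  2  3  4  5  6  7  8  9 10 11 12 13 14 15 16
G :  0  1  2  3  0  1  2  3  0  1  2  3  0  1  2  3  0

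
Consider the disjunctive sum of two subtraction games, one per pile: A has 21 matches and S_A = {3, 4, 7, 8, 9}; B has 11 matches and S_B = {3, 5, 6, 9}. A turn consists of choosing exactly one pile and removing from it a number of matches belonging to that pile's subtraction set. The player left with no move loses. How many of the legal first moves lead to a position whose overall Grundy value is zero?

Pile A, S = {3, 4, 7, 8, 9}:
G(0) = 0
G(1) = mex{} = 0
G(2) = mex{} = 0
G(3) = mex{0} = 1
G(4) = mex{0,0} = 1
G(5) = mex{0,0} = 1
G(6) = mex{1,0} = 2
G(7) = mex{1,1,0} = 2
G(8) = mex{1,1,0,0} = 2
G(9) = mex{2,1,0,0,0} = 3
G(10) = mex{2,2,1,0,0} = 3
G(11) = mex{2,2,1,1,0} = 3
G(12) = mex{3,2,1,1,1} = 0
G(13) = mex{3,3,2,1,1} = 0
G(14) = mex{3,3,2,2,1} = 0
G(15) = mex{0,3,2,2,2} = 1
G(16) = mex{0,0,3,2,2} = 1
G(17) = mex{0,0,3,3,2} = 1
G(18) = mex{1,0,3,3,3} = 2
G(19) = mex{1,1,0,3,3} = 2
G(20) = mex{1,1,0,0,3} = 2
G(21) = mex{2,1,0,0,0} = 3
G_A(21) = 3.
Pile B, S = {3, 5, 6, 9}:
n :  0  1  2  3  4  5  6  7  8  9 10 11
G :  0  0  0  1  1  1  2  2  2  3  3  3
G_B(11) = 3.
Combined Grundy value = 3 ⊕ 3 = 0.
A winning move leaves total XOR = 0, i.e. changes one component's Grundy value g to g ⊕ X where X is the current total.
Pile A: target g' = 3⊕0 = 3, but every legal move changes the Grundy value (mex property), so 0 moves.
Pile B: target g' = 3⊕0 = 3, but every legal move changes the Grundy value (mex property), so 0 moves.

0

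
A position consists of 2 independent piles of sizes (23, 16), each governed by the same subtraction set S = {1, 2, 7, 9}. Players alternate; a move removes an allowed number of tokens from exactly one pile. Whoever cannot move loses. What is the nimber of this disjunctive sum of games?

All piles use S = {1, 2, 7, 9}:
n :  0  1  2  3  4  5  6  7  8  9 10 11 12 13 14 15 16 17 18 19 20 21 22 23
G :  0  1  2  0  1  2  0  1  2  3  4  0  1  2  0  1  2  0  1  2  3  4  0  1
Pile A: G(23) = 1.
Pile B: G(16) = 2.
Combined Grundy value = 1 ⊕ 2 = 3.

3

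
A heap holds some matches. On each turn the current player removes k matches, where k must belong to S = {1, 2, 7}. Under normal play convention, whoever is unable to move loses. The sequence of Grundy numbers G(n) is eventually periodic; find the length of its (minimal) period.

n :  0  1  2  3  4  5  6  7  8  9 10 11 12 13 14
G :  0  1  2  0  1  2  0  1  2  0  1  2  0  1  2
G(n+3) = G(n) holds for n = 0,…,6 (a full window of length max(S) = 7), so the sequence is purely periodic with period 3.

3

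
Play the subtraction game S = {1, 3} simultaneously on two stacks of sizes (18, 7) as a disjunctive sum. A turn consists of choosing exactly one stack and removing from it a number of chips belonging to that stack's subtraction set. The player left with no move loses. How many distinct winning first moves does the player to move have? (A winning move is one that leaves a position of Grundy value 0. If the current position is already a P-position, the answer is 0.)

All stacks use S = {1, 3}:
n :  0  1  2  3  4  5  6  7  8  9 10 11 12 13 14 15 16 17 18
G :  0  1  0  1  0  1  0  1  0  1  0  1  0  1  0  1  0  1  0
Stack A: G(18) = 0.
Stack B: G(7) = 1.
Combined Grundy value = 0 ⊕ 1 = 1.
A winning move leaves total XOR = 0, i.e. changes one component's Grundy value g to g ⊕ X where X is the current total.
Stack A: need g' = 0⊕1 = 1. Options: 18−1→G=1, 18−3→G=1. Hits: 2.
Stack B: need g' = 1⊕1 = 0. Options: 7−1→G=0, 7−3→G=0. Hits: 2.

4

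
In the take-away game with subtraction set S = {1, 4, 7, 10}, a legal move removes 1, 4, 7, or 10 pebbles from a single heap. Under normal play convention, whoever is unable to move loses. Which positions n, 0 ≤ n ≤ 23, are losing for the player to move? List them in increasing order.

0, 2, 5, 8, 11, 13, 16, 19, 22

G(0) = 0
G(1) = mex{0} = 1
G(2) = mex{1} = 0
G(3) = mex{0} = 1
G(4) = mex{1,0} = 2
G(5) = mex{2,1} = 0
G(6) = mex{0,0} = 1
G(7) = mex{1,1,0} = 2
G(8) = mex{2,2,1} = 0
G(9) = mex{0,0,0} = 1
G(10) = mex{1,1,1,0} = 2
G(11) = mex{2,2,2,1} = 0
G(12) = mex{0,0,0,0} = 1
G(13) = mex{1,1,1,1} = 0
G(14) = mex{0,2,2,2} = 1
G(15) = mex{1,0,0,0} = 2
G(16) = mex{2,1,1,1} = 0
G(17) = mex{0,0,2,2} = 1
G(18) = mex{1,1,0,0} = 2
G(19) = mex{2,2,1,1} = 0
G(20) = mex{0,0,0,2} = 1
G(21) = mex{1,1,1,0} = 2
G(22) = mex{2,2,2,1} = 0
G(23) = mex{0,0,0,0} = 1
P-positions are exactly the n with G(n) = 0.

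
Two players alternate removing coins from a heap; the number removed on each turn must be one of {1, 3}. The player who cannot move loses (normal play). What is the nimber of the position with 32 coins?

G(0) = 0
G(1) = mex{0} = 1
G(2) = mex{1} = 0
G(3) = mex{0,0} = 1
G(4) = mex{1,1} = 0
G(5) = mex{0,0} = 1
G(6) = mex{1,1} = 0
G(7) = mex{0,0} = 1
G(8) = mex{1,1} = 0
G(9) = mex{0,0} = 1
G(10) = mex{1,1} = 0
G(11) = mex{0,0} = 1
G(12) = mex{1,1} = 0
G(13) = mex{0,0} = 1
G(14) = mex{1,1} = 0
G(15) = mex{0,0} = 1
G(16) = mex{1,1} = 0
G(17) = mex{0,0} = 1
G(18) = mex{1,1} = 0
G(19) = mex{0,0} = 1
G(20) = mex{1,1} = 0
G(21) = mex{0,0} = 1
G(22) = mex{1,1} = 0
G(23) = mex{0,0} = 1
G(24) = mex{1,1} = 0
G(25) = mex{0,0} = 1
G(26) = mex{1,1} = 0
G(27) = mex{0,0} = 1
G(28) = mex{1,1} = 0
G(29) = mex{0,0} = 1
G(30) = mex{1,1} = 0
G(31) = mex{0,0} = 1
G(32) = mex{1,1} = 0

0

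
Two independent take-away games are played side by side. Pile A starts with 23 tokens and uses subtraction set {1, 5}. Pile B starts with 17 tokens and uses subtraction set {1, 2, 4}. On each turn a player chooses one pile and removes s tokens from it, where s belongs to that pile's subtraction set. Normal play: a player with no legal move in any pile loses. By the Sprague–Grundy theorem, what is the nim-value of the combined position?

3

Pile A, S = {1, 5}:
G(0) = 0
G(1) = mex{0} = 1
G(2) = mex{1} = 0
G(3) = mex{0} = 1
G(4) = mex{1} = 0
G(5) = mex{0,0} = 1
G(6) = mex{1,1} = 0
G(7) = mex{0,0} = 1
G(8) = mex{1,1} = 0
G(9) = mex{0,0} = 1
G(10) = mex{1,1} = 0
G(11) = mex{0,0} = 1
G(12) = mex{1,1} = 0
G(13) = mex{0,0} = 1
G(14) = mex{1,1} = 0
G(15) = mex{0,0} = 1
G(16) = mex{1,1} = 0
G(17) = mex{0,0} = 1
G(18) = mex{1,1} = 0
G(19) = mex{0,0} = 1
G(20) = mex{1,1} = 0
G(21) = mex{0,0} = 1
G(22) = mex{1,1} = 0
G(23) = mex{0,0} = 1
G_A(23) = 1.
Pile B, S = {1, 2, 4}:
G(0) = 0
G(1) = mex{0} = 1
G(2) = mex{1,0} = 2
G(3) = mex{2,1} = 0
G(4) = mex{0,2,0} = 1
G(5) = mex{1,0,1} = 2
G(6) = mex{2,1,2} = 0
G(7) = mex{0,2,0} = 1
G(8) = mex{1,0,1} = 2
G(9) = mex{2,1,2} = 0
G(10) = mex{0,2,0} = 1
G(11) = mex{1,0,1} = 2
G(12) = mex{2,1,2} = 0
G(13) = mex{0,2,0} = 1
G(14) = mex{1,0,1} = 2
G(15) = mex{2,1,2} = 0
G(16) = mex{0,2,0} = 1
G(17) = mex{1,0,1} = 2
G_B(17) = 2.
Combined Grundy value = 1 ⊕ 2 = 3.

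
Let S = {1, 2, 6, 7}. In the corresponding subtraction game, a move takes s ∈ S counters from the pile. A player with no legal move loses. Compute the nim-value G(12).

G(0) = 0
G(1) = mex{0} = 1
G(2) = mex{1,0} = 2
G(3) = mex{2,1} = 0
G(4) = mex{0,2} = 1
G(5) = mex{1,0} = 2
G(6) = mex{2,1,0} = 3
G(7) = mex{3,2,1,0} = 4
G(8) = mex{4,3,2,1} = 0
G(9) = mex{0,4,0,2} = 1
G(10) = mex{1,0,1,0} = 2
G(11) = mex{2,1,2,1} = 0
G(12) = mex{0,2,3,2} = 1

1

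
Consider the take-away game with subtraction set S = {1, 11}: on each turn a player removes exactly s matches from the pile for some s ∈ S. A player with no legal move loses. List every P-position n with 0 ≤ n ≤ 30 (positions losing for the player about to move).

n :  0  1  2  3  4  5  6  7  8  9 10 11 12 13 14 15 16 17 18 19 20 21 22 23 24 25 26 27 28 29 30
G :  0  1  0  1  0  1  0  1  0  1  0  1  0  1  0  1  0  1  0  1  0  1  0  1  0  1  0  1  0  1  0
P-positions are exactly the n with G(n) = 0.

0, 2, 4, 6, 8, 10, 12, 14, 16, 18, 20, 22, 24, 26, 28, 30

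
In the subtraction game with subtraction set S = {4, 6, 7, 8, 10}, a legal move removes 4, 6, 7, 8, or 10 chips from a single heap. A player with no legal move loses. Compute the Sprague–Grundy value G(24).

2

n :  0  1  2  3  4  5  6  7  8  9 10 11 12 13 14 15 16 17 18 19 20 21 22 23 24
G :  0  0  0  0  1  1  1  1  2  2  2  2  3  3  0  0  0  0  1  1  1  1  2  2  2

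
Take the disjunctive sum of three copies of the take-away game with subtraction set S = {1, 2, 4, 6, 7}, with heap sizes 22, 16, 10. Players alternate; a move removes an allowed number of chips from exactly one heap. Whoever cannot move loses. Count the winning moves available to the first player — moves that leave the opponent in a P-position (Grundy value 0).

All heaps use S = {1, 2, 4, 6, 7}:
n :  0  1  2  3  4  5  6  7  8  9 10 11 12 13 14 15 16 17 18 19 20 21 22
G :  0  1  2  0  1  2  3  4  0  1  2  0  1  2  3  4  0  1  2  0  1  2  3
Heap A: G(22) = 3.
Heap B: G(16) = 0.
Heap C: G(10) = 2.
Combined Grundy value = 3 ⊕ 0 ⊕ 2 = 1.
A winning move leaves total XOR = 0, i.e. changes one component's Grundy value g to g ⊕ X where X is the current total.
Heap A: need g' = 3⊕1 = 2. Options: 22−1→G=2, 22−2→G=1, 22−4→G=2, 22−6→G=0, 22−7→G=4. Hits: 2.
Heap B: need g' = 0⊕1 = 1. Options: 16−1→G=4, 16−2→G=3, 16−4→G=1, 16−6→G=2, 16−7→G=1. Hits: 2.
Heap C: need g' = 2⊕1 = 3. Options: 10−1→G=1, 10−2→G=0, 10−4→G=3, 10−6→G=1, 10−7→G=0. Hits: 1.

5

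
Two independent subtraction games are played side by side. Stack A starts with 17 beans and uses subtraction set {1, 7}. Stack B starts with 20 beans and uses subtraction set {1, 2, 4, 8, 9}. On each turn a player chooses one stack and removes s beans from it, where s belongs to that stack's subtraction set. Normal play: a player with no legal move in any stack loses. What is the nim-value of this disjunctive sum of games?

Stack A, S = {1, 7}:
G(0) = 0
G(1) = mex{0} = 1
G(2) = mex{1} = 0
G(3) = mex{0} = 1
G(4) = mex{1} = 0
G(5) = mex{0} = 1
G(6) = mex{1} = 0
G(7) = mex{0,0} = 1
G(8) = mex{1,1} = 0
G(9) = mex{0,0} = 1
G(10) = mex{1,1} = 0
G(11) = mex{0,0} = 1
G(12) = mex{1,1} = 0
G(13) = mex{0,0} = 1
G(14) = mex{1,1} = 0
G(15) = mex{0,0} = 1
G(16) = mex{1,1} = 0
G(17) = mex{0,0} = 1
G_A(17) = 1.
Stack B, S = {1, 2, 4, 8, 9}:
G(0) = 0
G(1) = mex{0} = 1
G(2) = mex{1,0} = 2
G(3) = mex{2,1} = 0
G(4) = mex{0,2,0} = 1
G(5) = mex{1,0,1} = 2
G(6) = mex{2,1,2} = 0
G(7) = mex{0,2,0} = 1
G(8) = mex{1,0,1,0} = 2
G(9) = mex{2,1,2,1,0} = 3
G(10) = mex{3,2,0,2,1} = 4
G(11) = mex{4,3,1,0,2} = 5
G(12) = mex{5,4,2,1,0} = 3
G(13) = mex{3,5,3,2,1} = 0
G(14) = mex{0,3,4,0,2} = 1
G(15) = mex{1,0,5,1,0} = 2
G(16) = mex{2,1,3,2,1} = 0
G(17) = mex{0,2,0,3,2} = 1
G(18) = mex{1,0,1,4,3} = 2
G(19) = mex{2,1,2,5,4} = 0
G(20) = mex{0,2,0,3,5} = 1
G_B(20) = 1.
Combined Grundy value = 1 ⊕ 1 = 0.

0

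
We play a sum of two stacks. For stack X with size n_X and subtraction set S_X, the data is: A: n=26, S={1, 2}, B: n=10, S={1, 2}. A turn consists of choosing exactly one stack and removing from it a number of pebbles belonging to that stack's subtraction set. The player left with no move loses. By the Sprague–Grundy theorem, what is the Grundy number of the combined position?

Stack A, S = {1, 2}:
n :  0  1  2  3  4  5  6  7  8  9 10 11 12 13 14 15 16 17 18 19 20 21 22 23 24 25 26
G :  0  1  2  0  1  2  0  1  2  0  1  2  0  1  2  0  1  2  0  1  2  0  1  2  0  1  2
G_A(26) = 2.
Stack B, S = {1, 2}:
G(0) = 0
G(1) = mex{0} = 1
G(2) = mex{1,0} = 2
G(3) = mex{2,1} = 0
G(4) = mex{0,2} = 1
G(5) = mex{1,0} = 2
G(6) = mex{2,1} = 0
G(7) = mex{0,2} = 1
G(8) = mex{1,0} = 2
G(9) = mex{2,1} = 0
G(10) = mex{0,2} = 1
G_B(10) = 1.
Combined Grundy value = 2 ⊕ 1 = 3.

3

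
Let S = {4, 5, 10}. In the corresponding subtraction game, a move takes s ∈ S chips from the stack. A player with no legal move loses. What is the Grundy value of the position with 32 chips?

0

n :  0  1  2  3  4  5  6  7  8  9 10 11 12 13 14 15 16 17 18 19 20 21 22 23 24 25 26 27 28 29 30 31 32
G :  0  0  0  0  1  1  1  1  2  0  2  2  3  1  3  0  0  0  0  1  1  1  1  2  0  2  2  3  1  3  0  0  0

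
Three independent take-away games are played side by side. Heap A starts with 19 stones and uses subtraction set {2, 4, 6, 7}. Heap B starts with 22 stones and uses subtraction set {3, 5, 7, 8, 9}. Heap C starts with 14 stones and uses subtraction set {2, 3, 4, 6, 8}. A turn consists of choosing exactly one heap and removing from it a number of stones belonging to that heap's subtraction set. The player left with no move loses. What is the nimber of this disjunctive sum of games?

Heap A, S = {2, 4, 6, 7}:
G(0) = 0
G(1) = mex{} = 0
G(2) = mex{0} = 1
G(3) = mex{0} = 1
G(4) = mex{1,0} = 2
G(5) = mex{1,0} = 2
G(6) = mex{2,1,0} = 3
G(7) = mex{2,1,0,0} = 3
G(8) = mex{3,2,1,0} = 4
G(9) = mex{3,2,1,1} = 0
G(10) = mex{4,3,2,1} = 0
G(11) = mex{0,3,2,2} = 1
G(12) = mex{0,4,3,2} = 1
G(13) = mex{1,0,3,3} = 2
G(14) = mex{1,0,4,3} = 2
G(15) = mex{2,1,0,4} = 3
G(16) = mex{2,1,0,0} = 3
G(17) = mex{3,2,1,0} = 4
G(18) = mex{3,2,1,1} = 0
G(19) = mex{4,3,2,1} = 0
G_A(19) = 0.
Heap B, S = {3, 5, 7, 8, 9}:
n :  0  1  2  3  4  5  6  7  8  9 10 11 12 13 14 15 16 17 18 19 20 21 22
G :  0  0  0  1  1  1  2  2  2  3  3  3  0  0  0  1  1  1  2  2  2  3  3
G_B(22) = 3.
Heap C, S = {2, 3, 4, 6, 8}:
n :  0  1  2  3  4  5  6  7  8  9 10 11 12 13 14
G :  0  0  1  1  2  2  3  3  4  4  0  0  1  1  2
G_C(14) = 2.
Combined Grundy value = 0 ⊕ 3 ⊕ 2 = 1.

1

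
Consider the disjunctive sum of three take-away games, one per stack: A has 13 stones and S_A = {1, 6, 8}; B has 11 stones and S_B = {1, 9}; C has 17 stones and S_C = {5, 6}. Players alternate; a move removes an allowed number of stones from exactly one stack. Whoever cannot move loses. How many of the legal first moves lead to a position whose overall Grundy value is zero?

1

Stack A, S = {1, 6, 8}:
n :  0  1  2  3  4  5  6  7  8  9 10 11 12 13
G :  0  1  0  1  0  1  2  0  1  0  1  0  1  2
G_A(13) = 2.
Stack B, S = {1, 9}:
G(0) = 0
G(1) = mex{0} = 1
G(2) = mex{1} = 0
G(3) = mex{0} = 1
G(4) = mex{1} = 0
G(5) = mex{0} = 1
G(6) = mex{1} = 0
G(7) = mex{0} = 1
G(8) = mex{1} = 0
G(9) = mex{0,0} = 1
G(10) = mex{1,1} = 0
G(11) = mex{0,0} = 1
G_B(11) = 1.
Stack C, S = {5, 6}:
n :  0  1  2  3  4  5  6  7  8  9 10 11 12 13 14 15 16 17
G :  0  0  0  0  0  1  1  1  1  1  2  0  0  0  0  0  1  1
G_C(17) = 1.
Combined Grundy value = 2 ⊕ 1 ⊕ 1 = 2.
A winning move leaves total XOR = 0, i.e. changes one component's Grundy value g to g ⊕ X where X is the current total.
Stack A: need g' = 2⊕2 = 0. Options: 13−1→G=1, 13−6→G=0, 13−8→G=1. Hits: 1.
Stack B: need g' = 1⊕2 = 3. Options: 11−1→G=0, 11−9→G=0. Hits: 0.
Stack C: need g' = 1⊕2 = 3. Options: 17−5→G=0, 17−6→G=0. Hits: 0.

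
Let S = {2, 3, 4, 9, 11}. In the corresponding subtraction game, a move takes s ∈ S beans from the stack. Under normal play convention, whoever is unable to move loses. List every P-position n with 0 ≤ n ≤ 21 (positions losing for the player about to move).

n :  0  1  2  3  4  5  6  7  8  9 10 11 12 13 14 15 16 17 18 19 20 21
G :  0  0  1  1  2  2  0  0  1  1  2  2  3  0  0  1  1  2  2  0  0  1
P-positions are exactly the n with G(n) = 0.

0, 1, 6, 7, 13, 14, 19, 20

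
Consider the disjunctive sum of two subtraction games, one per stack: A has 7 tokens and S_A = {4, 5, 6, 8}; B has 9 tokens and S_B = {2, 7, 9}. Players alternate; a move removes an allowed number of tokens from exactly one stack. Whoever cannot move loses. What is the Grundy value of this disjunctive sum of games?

Stack A, S = {4, 5, 6, 8}:
n : 0 1 2 3 4 5 6 7
G : 0 0 0 0 1 1 1 1
G_A(7) = 1.
Stack B, S = {2, 7, 9}:
n : 0 1 2 3 4 5 6 7 8 9
G : 0 0 1 1 0 0 1 1 2 2
G_B(9) = 2.
Combined Grundy value = 1 ⊕ 2 = 3.

3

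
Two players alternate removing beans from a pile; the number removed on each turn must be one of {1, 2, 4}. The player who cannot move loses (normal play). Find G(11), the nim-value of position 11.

2

G(0) = 0
G(1) = mex{0} = 1
G(2) = mex{1,0} = 2
G(3) = mex{2,1} = 0
G(4) = mex{0,2,0} = 1
G(5) = mex{1,0,1} = 2
G(6) = mex{2,1,2} = 0
G(7) = mex{0,2,0} = 1
G(8) = mex{1,0,1} = 2
G(9) = mex{2,1,2} = 0
G(10) = mex{0,2,0} = 1
G(11) = mex{1,0,1} = 2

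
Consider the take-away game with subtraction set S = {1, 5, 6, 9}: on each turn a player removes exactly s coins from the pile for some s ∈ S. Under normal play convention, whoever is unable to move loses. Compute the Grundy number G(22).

n :  0  1  2  3  4  5  6  7  8  9 10 11 12 13 14 15 16 17 18 19 20 21 22
G :  0  1  0  1  0  1  2  3  2  3  2  3  0  1  0  1  0  1  2  3  2  3  2

2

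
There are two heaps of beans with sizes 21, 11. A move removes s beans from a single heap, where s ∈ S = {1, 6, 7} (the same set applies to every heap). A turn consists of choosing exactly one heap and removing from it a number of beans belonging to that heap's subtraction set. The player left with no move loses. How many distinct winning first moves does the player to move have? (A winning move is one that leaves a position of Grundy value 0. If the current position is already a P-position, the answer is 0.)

0

All heaps use S = {1, 6, 7}:
n :  0  1  2  3  4  5  6  7  8  9 10 11 12 13 14 15 16 17 18 19 20 21
G :  0  1  0  1  0  1  2  3  2  3  2  3  0  1  0  1  0  1  2  3  2  3
Heap A: G(21) = 3.
Heap B: G(11) = 3.
Combined Grundy value = 3 ⊕ 3 = 0.
A winning move leaves total XOR = 0, i.e. changes one component's Grundy value g to g ⊕ X where X is the current total.
Heap A: target g' = 3⊕0 = 3, but every legal move changes the Grundy value (mex property), so 0 moves.
Heap B: target g' = 3⊕0 = 3, but every legal move changes the Grundy value (mex property), so 0 moves.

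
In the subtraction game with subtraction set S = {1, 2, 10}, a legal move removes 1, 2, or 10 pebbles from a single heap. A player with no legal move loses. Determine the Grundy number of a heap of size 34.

n :  0  1  2  3  4  5  6  7  8  9 10 11 12 13 14 15 16 17 18 19 20 21 22 23 24 25 26 27 28 29 30 31 32 33 34
G :  0  1  2  0  1  2  0  1  2  0  1  2  0  1  2  0  1  2  0  1  2  0  1  2  0  1  2  0  1  2  0  1  2  0  1

1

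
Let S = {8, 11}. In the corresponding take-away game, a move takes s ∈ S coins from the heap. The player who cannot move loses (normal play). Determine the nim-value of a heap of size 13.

n :  0  1  2  3  4  5  6  7  8  9 10 11 12 13
G :  0  0  0  0  0  0  0  0  1  1  1  1  1  1

1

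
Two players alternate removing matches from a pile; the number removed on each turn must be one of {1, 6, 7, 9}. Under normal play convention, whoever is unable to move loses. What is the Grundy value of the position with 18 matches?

n :  0  1  2  3  4  5  6  7  8  9 10 11 12 13 14 15 16 17 18
G :  0  1  0  1  0  1  2  3  2  3  2  3  0  1  0  1  0  1  2

2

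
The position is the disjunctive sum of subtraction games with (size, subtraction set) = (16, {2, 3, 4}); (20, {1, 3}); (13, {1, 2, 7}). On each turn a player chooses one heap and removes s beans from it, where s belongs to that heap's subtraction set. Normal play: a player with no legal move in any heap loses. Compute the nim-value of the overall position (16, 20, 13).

3

Heap A, S = {2, 3, 4}:
n :  0  1  2  3  4  5  6  7  8  9 10 11 12 13 14 15 16
G :  0  0  1  1  2  2  0  0  1  1  2  2  0  0  1  1  2
G_A(16) = 2.
Heap B, S = {1, 3}:
G(0) = 0
G(1) = mex{0} = 1
G(2) = mex{1} = 0
G(3) = mex{0,0} = 1
G(4) = mex{1,1} = 0
G(5) = mex{0,0} = 1
G(6) = mex{1,1} = 0
G(7) = mex{0,0} = 1
G(8) = mex{1,1} = 0
G(9) = mex{0,0} = 1
G(10) = mex{1,1} = 0
G(11) = mex{0,0} = 1
G(12) = mex{1,1} = 0
G(13) = mex{0,0} = 1
G(14) = mex{1,1} = 0
G(15) = mex{0,0} = 1
G(16) = mex{1,1} = 0
G(17) = mex{0,0} = 1
G(18) = mex{1,1} = 0
G(19) = mex{0,0} = 1
G(20) = mex{1,1} = 0
G_B(20) = 0.
Heap C, S = {1, 2, 7}:
n :  0  1  2  3  4  5  6  7  8  9 10 11 12 13
G :  0  1  2  0  1  2  0  1  2  0  1  2  0  1
G_C(13) = 1.
Combined Grundy value = 2 ⊕ 0 ⊕ 1 = 3.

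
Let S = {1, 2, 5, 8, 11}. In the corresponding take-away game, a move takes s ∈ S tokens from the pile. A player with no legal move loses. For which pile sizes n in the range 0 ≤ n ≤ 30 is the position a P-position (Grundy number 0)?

0, 3, 6, 9, 12, 15, 18, 21, 24, 27, 30

n :  0  1  2  3  4  5  6  7  8  9 10 11 12 13 14 15 16 17 18 19 20 21 22 23 24 25 26 27 28 29 30
G :  0  1  2  0  1  2  0  1  2  0  1  2  0  1  2  0  1  2  0  1  2  0  1  2  0  1  2  0  1  2  0
P-positions are exactly the n with G(n) = 0.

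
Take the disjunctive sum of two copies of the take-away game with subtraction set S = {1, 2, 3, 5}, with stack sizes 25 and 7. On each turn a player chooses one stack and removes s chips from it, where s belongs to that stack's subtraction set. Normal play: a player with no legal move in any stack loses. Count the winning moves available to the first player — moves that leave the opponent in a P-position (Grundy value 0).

All stacks use S = {1, 2, 3, 5}:
G(0) = 0
G(1) = mex{0} = 1
G(2) = mex{1,0} = 2
G(3) = mex{2,1,0} = 3
G(4) = mex{3,2,1} = 0
G(5) = mex{0,3,2,0} = 1
G(6) = mex{1,0,3,1} = 2
G(7) = mex{2,1,0,2} = 3
G(8) = mex{3,2,1,3} = 0
G(9) = mex{0,3,2,0} = 1
G(10) = mex{1,0,3,1} = 2
G(11) = mex{2,1,0,2} = 3
G(12) = mex{3,2,1,3} = 0
G(13) = mex{0,3,2,0} = 1
G(14) = mex{1,0,3,1} = 2
G(15) = mex{2,1,0,2} = 3
G(16) = mex{3,2,1,3} = 0
G(17) = mex{0,3,2,0} = 1
G(18) = mex{1,0,3,1} = 2
G(19) = mex{2,1,0,2} = 3
G(20) = mex{3,2,1,3} = 0
G(21) = mex{0,3,2,0} = 1
G(22) = mex{1,0,3,1} = 2
G(23) = mex{2,1,0,2} = 3
G(24) = mex{3,2,1,3} = 0
G(25) = mex{0,3,2,0} = 1
Stack A: G(25) = 1.
Stack B: G(7) = 3.
Combined Grundy value = 1 ⊕ 3 = 2.
A winning move leaves total XOR = 0, i.e. changes one component's Grundy value g to g ⊕ X where X is the current total.
Stack A: need g' = 1⊕2 = 3. Options: 25−1→G=0, 25−2→G=3, 25−3→G=2, 25−5→G=0. Hits: 1.
Stack B: need g' = 3⊕2 = 1. Options: 7−1→G=2, 7−2→G=1, 7−3→G=0, 7−5→G=2. Hits: 1.

2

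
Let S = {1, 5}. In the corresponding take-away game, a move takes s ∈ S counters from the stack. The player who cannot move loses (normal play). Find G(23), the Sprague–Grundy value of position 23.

G(0) = 0
G(1) = mex{0} = 1
G(2) = mex{1} = 0
G(3) = mex{0} = 1
G(4) = mex{1} = 0
G(5) = mex{0,0} = 1
G(6) = mex{1,1} = 0
G(7) = mex{0,0} = 1
G(8) = mex{1,1} = 0
G(9) = mex{0,0} = 1
G(10) = mex{1,1} = 0
G(11) = mex{0,0} = 1
G(12) = mex{1,1} = 0
G(13) = mex{0,0} = 1
G(14) = mex{1,1} = 0
G(15) = mex{0,0} = 1
G(16) = mex{1,1} = 0
G(17) = mex{0,0} = 1
G(18) = mex{1,1} = 0
G(19) = mex{0,0} = 1
G(20) = mex{1,1} = 0
G(21) = mex{0,0} = 1
G(22) = mex{1,1} = 0
G(23) = mex{0,0} = 1

1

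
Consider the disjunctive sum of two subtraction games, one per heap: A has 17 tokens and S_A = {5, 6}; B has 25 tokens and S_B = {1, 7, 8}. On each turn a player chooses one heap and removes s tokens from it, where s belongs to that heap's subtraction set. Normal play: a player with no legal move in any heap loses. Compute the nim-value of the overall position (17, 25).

3

Heap A, S = {5, 6}:
n :  0  1  2  3  4  5  6  7  8  9 10 11 12 13 14 15 16 17
G :  0  0  0  0  0  1  1  1  1  1  2  0  0  0  0  0  1  1
G_A(17) = 1.
Heap B, S = {1, 7, 8}:
n :  0  1  2  3  4  5  6  7  8  9 10 11 12 13 14 15 16 17 18 19 20 21 22 23 24 25
G :  0  1  0  1  0  1  0  1  2  3  2  3  2  3  2  0  1  0  1  0  1  0  1  2  3  2
G_B(25) = 2.
Combined Grundy value = 1 ⊕ 2 = 3.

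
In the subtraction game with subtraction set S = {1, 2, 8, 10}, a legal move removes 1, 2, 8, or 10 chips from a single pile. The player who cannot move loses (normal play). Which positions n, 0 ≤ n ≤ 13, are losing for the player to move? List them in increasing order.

n :  0  1  2  3  4  5  6  7  8  9 10 11 12 13
G :  0  1  2  0  1  2  0  1  2  0  1  2  0  1
P-positions are exactly the n with G(n) = 0.

0, 3, 6, 9, 12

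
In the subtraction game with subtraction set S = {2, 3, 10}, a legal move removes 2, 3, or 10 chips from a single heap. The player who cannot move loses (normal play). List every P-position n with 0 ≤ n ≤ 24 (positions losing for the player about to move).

0, 1, 5, 6, 12, 13, 17, 18, 24

n :  0  1  2  3  4  5  6  7  8  9 10 11 12 13 14 15 16 17 18 19 20 21 22 23 24
G :  0  0  1  1  2  0  0  1  1  2  2  3  0  0  1  1  2  0  0  1  1  2  2  3  0
P-positions are exactly the n with G(n) = 0.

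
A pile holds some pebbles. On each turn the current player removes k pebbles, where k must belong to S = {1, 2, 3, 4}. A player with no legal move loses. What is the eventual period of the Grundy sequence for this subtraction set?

G(0) = 0
G(1) = mex{0} = 1
G(2) = mex{1,0} = 2
G(3) = mex{2,1,0} = 3
G(4) = mex{3,2,1,0} = 4
G(5) = mex{4,3,2,1} = 0
G(6) = mex{0,4,3,2} = 1
G(7) = mex{1,0,4,3} = 2
G(8) = mex{2,1,0,4} = 3
G(9) = mex{3,2,1,0} = 4
G(10) = mex{4,3,2,1} = 0
G(11) = mex{0,4,3,2} = 1
G(12) = mex{1,0,4,3} = 2
G(13) = mex{2,1,0,4} = 3
G(14) = mex{3,2,1,0} = 4
G(n+5) = G(n) holds for n = 0,…,3 (a full window of length max(S) = 4), so the sequence is purely periodic with period 5.

5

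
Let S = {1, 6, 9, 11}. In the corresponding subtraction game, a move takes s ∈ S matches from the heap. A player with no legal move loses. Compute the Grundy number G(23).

n :  0  1  2  3  4  5  6  7  8  9 10 11 12 13 14 15 16 17 18 19 20 21 22 23
G :  0  1  0  1  0  1  2  0  1  2  3  2  0  1  0  1  2  0  1  0  1  2  0  1

1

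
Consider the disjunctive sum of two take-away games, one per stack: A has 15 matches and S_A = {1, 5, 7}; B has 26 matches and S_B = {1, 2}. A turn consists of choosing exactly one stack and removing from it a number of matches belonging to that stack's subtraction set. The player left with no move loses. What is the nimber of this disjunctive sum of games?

3

Stack A, S = {1, 5, 7}:
G(0) = 0
G(1) = mex{0} = 1
G(2) = mex{1} = 0
G(3) = mex{0} = 1
G(4) = mex{1} = 0
G(5) = mex{0,0} = 1
G(6) = mex{1,1} = 0
G(7) = mex{0,0,0} = 1
G(8) = mex{1,1,1} = 0
G(9) = mex{0,0,0} = 1
G(10) = mex{1,1,1} = 0
G(11) = mex{0,0,0} = 1
G(12) = mex{1,1,1} = 0
G(13) = mex{0,0,0} = 1
G(14) = mex{1,1,1} = 0
G(15) = mex{0,0,0} = 1
G_A(15) = 1.
Stack B, S = {1, 2}:
G(0) = 0
G(1) = mex{0} = 1
G(2) = mex{1,0} = 2
G(3) = mex{2,1} = 0
G(4) = mex{0,2} = 1
G(5) = mex{1,0} = 2
G(6) = mex{2,1} = 0
G(7) = mex{0,2} = 1
G(8) = mex{1,0} = 2
G(9) = mex{2,1} = 0
G(10) = mex{0,2} = 1
G(11) = mex{1,0} = 2
G(12) = mex{2,1} = 0
G(13) = mex{0,2} = 1
G(14) = mex{1,0} = 2
G(15) = mex{2,1} = 0
G(16) = mex{0,2} = 1
G(17) = mex{1,0} = 2
G(18) = mex{2,1} = 0
G(19) = mex{0,2} = 1
G(20) = mex{1,0} = 2
G(21) = mex{2,1} = 0
G(22) = mex{0,2} = 1
G(23) = mex{1,0} = 2
G(24) = mex{2,1} = 0
G(25) = mex{0,2} = 1
G(26) = mex{1,0} = 2
G_B(26) = 2.
Combined Grundy value = 1 ⊕ 2 = 3.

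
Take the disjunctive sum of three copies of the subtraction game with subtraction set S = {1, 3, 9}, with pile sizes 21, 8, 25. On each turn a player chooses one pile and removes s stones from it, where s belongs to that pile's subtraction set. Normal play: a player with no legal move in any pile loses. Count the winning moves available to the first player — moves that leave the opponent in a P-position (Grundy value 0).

All piles use S = {1, 3, 9}:
n :  0  1  2  3  4  5  6  7  8  9 10 11 12 13 14 15 16 17 18 19 20 21 22 23 24 25
G :  0  1  0  1  0  1  0  1  0  1  0  1  0  1  0  1  0  1  0  1  0  1  0  1  0  1
Pile A: G(21) = 1.
Pile B: G(8) = 0.
Pile C: G(25) = 1.
Combined Grundy value = 1 ⊕ 0 ⊕ 1 = 0.
A winning move leaves total XOR = 0, i.e. changes one component's Grundy value g to g ⊕ X where X is the current total.
Pile A: target g' = 1⊕0 = 1, but every legal move changes the Grundy value (mex property), so 0 moves.
Pile B: target g' = 0⊕0 = 0, but every legal move changes the Grundy value (mex property), so 0 moves.
Pile C: target g' = 1⊕0 = 1, but every legal move changes the Grundy value (mex property), so 0 moves.

0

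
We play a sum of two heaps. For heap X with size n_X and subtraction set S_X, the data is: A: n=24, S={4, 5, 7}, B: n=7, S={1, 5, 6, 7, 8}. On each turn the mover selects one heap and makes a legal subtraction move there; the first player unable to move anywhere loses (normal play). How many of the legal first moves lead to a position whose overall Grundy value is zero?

2

Heap A, S = {4, 5, 7}:
n :  0  1  2  3  4  5  6  7  8  9 10 11 12 13 14 15 16 17 18 19 20 21 22 23 24
G :  0  0  0  0  1  1  1  1  2  2  2  0  0  0  0  1  1  1  1  2  2  2  0  0  0
G_A(24) = 0.
Heap B, S = {1, 5, 6, 7, 8}:
n : 0 1 2 3 4 5 6 7
G : 0 1 0 1 0 1 2 3
G_B(7) = 3.
Combined Grundy value = 0 ⊕ 3 = 3.
A winning move leaves total XOR = 0, i.e. changes one component's Grundy value g to g ⊕ X where X is the current total.
Heap A: need g' = 0⊕3 = 3. Options: 24−4→G=2, 24−5→G=2, 24−7→G=1. Hits: 0.
Heap B: need g' = 3⊕3 = 0. Options: 7−1→G=2, 7−5→G=0, 7−6→G=1, 7−7→G=0. Hits: 2.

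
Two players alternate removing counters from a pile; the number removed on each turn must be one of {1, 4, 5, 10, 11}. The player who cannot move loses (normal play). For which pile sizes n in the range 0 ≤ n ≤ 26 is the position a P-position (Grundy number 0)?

n :  0  1  2  3  4  5  6  7  8  9 10 11 12 13 14 15 16 17 18 19 20 21 22 23 24 25 26
G :  0  1  0  1  2  3  2  3  0  1  4  5  2  3  0  1  0  1  2  3  2  3  0  1  4  5  2
P-positions are exactly the n with G(n) = 0.

0, 2, 8, 14, 16, 22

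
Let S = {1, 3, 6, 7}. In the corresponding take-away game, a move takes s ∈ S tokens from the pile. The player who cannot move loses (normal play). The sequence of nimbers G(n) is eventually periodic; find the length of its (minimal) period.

G(0) = 0
G(1) = mex{0} = 1
G(2) = mex{1} = 0
G(3) = mex{0,0} = 1
G(4) = mex{1,1} = 0
G(5) = mex{0,0} = 1
G(6) = mex{1,1,0} = 2
G(7) = mex{2,0,1,0} = 3
G(8) = mex{3,1,0,1} = 2
G(9) = mex{2,2,1,0} = 3
G(10) = mex{3,3,0,1} = 2
G(11) = mex{2,2,1,0} = 3
G(12) = mex{3,3,2,1} = 0
G(13) = mex{0,2,3,2} = 1
G(14) = mex{1,3,2,3} = 0
G(15) = mex{0,0,3,2} = 1
G(16) = mex{1,1,2,3} = 0
G(17) = mex{0,0,3,2} = 1
G(18) = mex{1,1,0,3} = 2
G(19) = mex{2,0,1,0} = 3
G(20) = mex{3,1,0,1} = 2
G(21) = mex{2,2,1,0} = 3
G(22) = mex{3,3,0,1} = 2
G(23) = mex{2,2,1,0} = 3
G(24) = mex{3,3,2,1} = 0
G(25) = mex{0,2,3,2} = 1
G(n+12) = G(n) holds for n = 0,…,6 (a full window of length max(S) = 7), so the sequence is purely periodic with period 12.

12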